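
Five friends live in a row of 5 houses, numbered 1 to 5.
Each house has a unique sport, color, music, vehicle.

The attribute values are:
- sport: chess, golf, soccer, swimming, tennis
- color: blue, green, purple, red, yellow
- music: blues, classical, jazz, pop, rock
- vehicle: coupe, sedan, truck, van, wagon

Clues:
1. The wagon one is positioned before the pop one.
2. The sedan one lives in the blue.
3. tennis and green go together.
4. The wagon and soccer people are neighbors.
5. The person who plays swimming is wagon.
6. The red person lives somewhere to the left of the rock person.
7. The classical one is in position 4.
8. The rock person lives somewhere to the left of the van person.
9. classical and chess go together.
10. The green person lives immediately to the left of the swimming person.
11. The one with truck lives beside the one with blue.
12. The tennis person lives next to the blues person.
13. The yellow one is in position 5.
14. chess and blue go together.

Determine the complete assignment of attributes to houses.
Solution:

House | Sport | Color | Music | Vehicle
---------------------------------------
  1   | tennis | green | jazz | coupe
  2   | swimming | red | blues | wagon
  3   | soccer | purple | rock | truck
  4   | chess | blue | classical | sedan
  5   | golf | yellow | pop | van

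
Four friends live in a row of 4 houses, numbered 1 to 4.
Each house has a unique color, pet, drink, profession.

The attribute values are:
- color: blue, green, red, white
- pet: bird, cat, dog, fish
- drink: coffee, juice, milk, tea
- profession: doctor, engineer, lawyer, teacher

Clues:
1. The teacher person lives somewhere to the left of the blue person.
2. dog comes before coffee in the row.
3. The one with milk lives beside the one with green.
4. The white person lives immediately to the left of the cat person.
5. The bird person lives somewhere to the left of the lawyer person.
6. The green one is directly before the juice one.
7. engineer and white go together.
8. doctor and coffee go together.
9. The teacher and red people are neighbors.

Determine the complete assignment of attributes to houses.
Solution:

House | Color | Pet | Drink | Profession
----------------------------------------
  1   | white | bird | milk | engineer
  2   | green | cat | tea | teacher
  3   | red | dog | juice | lawyer
  4   | blue | fish | coffee | doctor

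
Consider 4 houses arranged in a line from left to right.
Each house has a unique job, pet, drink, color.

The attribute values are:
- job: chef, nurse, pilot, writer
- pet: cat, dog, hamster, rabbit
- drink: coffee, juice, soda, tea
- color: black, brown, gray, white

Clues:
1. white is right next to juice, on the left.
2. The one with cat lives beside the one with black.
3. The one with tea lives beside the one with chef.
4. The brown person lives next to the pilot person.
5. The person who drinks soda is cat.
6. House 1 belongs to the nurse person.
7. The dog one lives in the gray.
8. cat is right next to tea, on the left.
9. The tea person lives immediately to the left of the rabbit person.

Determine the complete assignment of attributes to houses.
Solution:

House | Job | Pet | Drink | Color
---------------------------------
  1   | nurse | cat | soda | brown
  2   | pilot | hamster | tea | black
  3   | chef | rabbit | coffee | white
  4   | writer | dog | juice | gray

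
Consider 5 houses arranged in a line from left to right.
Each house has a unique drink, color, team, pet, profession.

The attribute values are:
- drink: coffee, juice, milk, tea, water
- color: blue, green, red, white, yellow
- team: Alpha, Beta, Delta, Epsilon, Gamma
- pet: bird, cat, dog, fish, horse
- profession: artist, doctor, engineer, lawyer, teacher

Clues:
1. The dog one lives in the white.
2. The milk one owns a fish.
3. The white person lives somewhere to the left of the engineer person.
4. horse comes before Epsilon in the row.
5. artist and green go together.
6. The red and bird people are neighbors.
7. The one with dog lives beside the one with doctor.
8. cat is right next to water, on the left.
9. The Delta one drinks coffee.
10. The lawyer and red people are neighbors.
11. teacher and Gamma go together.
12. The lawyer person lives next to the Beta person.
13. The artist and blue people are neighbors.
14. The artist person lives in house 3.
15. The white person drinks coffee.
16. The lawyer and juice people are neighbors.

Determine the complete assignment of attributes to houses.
Solution:

House | Drink | Color | Team | Pet | Profession
-----------------------------------------------
  1   | coffee | white | Delta | dog | lawyer
  2   | juice | red | Beta | cat | doctor
  3   | water | green | Alpha | bird | artist
  4   | tea | blue | Gamma | horse | teacher
  5   | milk | yellow | Epsilon | fish | engineer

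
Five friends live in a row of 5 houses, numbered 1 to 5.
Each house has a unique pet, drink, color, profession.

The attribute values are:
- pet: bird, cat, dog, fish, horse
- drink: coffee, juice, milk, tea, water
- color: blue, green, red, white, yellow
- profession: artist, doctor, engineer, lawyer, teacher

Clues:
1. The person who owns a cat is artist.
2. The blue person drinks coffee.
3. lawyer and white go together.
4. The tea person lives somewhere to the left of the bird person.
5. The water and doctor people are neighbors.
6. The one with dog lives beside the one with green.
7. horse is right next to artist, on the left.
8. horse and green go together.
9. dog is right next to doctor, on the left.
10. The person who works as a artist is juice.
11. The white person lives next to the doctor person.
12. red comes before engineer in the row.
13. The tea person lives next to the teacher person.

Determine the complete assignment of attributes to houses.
Solution:

House | Pet | Drink | Color | Profession
----------------------------------------
  1   | dog | water | white | lawyer
  2   | horse | milk | green | doctor
  3   | cat | juice | red | artist
  4   | fish | tea | yellow | engineer
  5   | bird | coffee | blue | teacher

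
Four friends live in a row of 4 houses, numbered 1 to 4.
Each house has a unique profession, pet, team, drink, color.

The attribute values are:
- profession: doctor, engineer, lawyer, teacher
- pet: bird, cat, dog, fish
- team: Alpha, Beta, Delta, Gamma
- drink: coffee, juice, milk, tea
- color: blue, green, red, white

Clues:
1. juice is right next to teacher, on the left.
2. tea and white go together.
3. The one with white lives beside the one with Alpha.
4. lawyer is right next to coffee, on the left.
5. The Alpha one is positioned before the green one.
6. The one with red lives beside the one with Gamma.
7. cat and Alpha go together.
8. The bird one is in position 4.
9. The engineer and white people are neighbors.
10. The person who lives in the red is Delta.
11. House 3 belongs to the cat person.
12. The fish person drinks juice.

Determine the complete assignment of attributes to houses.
Solution:

House | Profession | Pet | Team | Drink | Color
-----------------------------------------------
  1   | engineer | fish | Delta | juice | red
  2   | teacher | dog | Gamma | tea | white
  3   | lawyer | cat | Alpha | milk | blue
  4   | doctor | bird | Beta | coffee | green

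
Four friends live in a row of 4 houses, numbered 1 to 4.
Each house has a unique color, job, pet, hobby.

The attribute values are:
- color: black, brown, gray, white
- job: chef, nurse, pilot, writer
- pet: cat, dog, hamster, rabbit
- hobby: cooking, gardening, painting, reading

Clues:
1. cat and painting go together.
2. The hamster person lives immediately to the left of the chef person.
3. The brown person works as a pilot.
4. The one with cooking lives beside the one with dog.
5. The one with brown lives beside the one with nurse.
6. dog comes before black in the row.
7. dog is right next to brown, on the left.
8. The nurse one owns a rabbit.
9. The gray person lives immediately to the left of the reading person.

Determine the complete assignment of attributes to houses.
Solution:

House | Color | Job | Pet | Hobby
---------------------------------
  1   | gray | writer | hamster | cooking
  2   | white | chef | dog | reading
  3   | brown | pilot | cat | painting
  4   | black | nurse | rabbit | gardening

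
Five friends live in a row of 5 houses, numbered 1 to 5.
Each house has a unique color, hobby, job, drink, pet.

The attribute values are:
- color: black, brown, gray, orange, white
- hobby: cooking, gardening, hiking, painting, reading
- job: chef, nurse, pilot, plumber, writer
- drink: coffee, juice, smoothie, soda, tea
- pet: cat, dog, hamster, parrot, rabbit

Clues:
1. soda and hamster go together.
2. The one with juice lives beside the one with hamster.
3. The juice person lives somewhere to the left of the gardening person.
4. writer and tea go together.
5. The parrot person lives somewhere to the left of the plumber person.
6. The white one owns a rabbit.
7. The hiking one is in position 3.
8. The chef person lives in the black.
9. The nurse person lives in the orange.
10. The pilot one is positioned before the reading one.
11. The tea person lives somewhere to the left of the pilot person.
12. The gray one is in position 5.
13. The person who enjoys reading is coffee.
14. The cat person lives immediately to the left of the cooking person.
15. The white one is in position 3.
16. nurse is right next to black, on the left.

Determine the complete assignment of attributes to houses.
Solution:

House | Color | Hobby | Job | Drink | Pet
-----------------------------------------
  1   | orange | painting | nurse | juice | cat
  2   | black | cooking | chef | soda | hamster
  3   | white | hiking | writer | tea | rabbit
  4   | brown | gardening | pilot | smoothie | parrot
  5   | gray | reading | plumber | coffee | dog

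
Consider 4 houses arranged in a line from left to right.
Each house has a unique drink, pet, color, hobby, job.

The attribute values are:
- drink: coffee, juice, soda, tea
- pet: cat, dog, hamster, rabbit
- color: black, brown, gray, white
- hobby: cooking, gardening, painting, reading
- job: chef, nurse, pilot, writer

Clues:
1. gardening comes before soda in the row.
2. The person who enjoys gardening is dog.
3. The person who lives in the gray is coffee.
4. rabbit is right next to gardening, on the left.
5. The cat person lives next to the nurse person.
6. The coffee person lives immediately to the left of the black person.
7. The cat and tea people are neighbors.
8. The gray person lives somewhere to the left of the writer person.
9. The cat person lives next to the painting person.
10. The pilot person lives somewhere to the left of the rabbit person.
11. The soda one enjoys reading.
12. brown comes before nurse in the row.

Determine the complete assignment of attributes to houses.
Solution:

House | Drink | Pet | Color | Hobby | Job
-----------------------------------------
  1   | juice | cat | brown | cooking | pilot
  2   | tea | rabbit | white | painting | nurse
  3   | coffee | dog | gray | gardening | chef
  4   | soda | hamster | black | reading | writer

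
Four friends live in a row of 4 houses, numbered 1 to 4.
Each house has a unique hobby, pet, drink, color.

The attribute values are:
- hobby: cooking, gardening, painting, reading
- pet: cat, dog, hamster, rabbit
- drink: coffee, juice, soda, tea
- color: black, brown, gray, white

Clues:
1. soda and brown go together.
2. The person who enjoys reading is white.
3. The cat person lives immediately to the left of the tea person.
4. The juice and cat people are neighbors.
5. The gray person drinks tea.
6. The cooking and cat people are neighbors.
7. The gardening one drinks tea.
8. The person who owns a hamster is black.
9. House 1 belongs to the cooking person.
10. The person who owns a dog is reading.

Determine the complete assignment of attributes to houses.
Solution:

House | Hobby | Pet | Drink | Color
-----------------------------------
  1   | cooking | hamster | juice | black
  2   | painting | cat | soda | brown
  3   | gardening | rabbit | tea | gray
  4   | reading | dog | coffee | white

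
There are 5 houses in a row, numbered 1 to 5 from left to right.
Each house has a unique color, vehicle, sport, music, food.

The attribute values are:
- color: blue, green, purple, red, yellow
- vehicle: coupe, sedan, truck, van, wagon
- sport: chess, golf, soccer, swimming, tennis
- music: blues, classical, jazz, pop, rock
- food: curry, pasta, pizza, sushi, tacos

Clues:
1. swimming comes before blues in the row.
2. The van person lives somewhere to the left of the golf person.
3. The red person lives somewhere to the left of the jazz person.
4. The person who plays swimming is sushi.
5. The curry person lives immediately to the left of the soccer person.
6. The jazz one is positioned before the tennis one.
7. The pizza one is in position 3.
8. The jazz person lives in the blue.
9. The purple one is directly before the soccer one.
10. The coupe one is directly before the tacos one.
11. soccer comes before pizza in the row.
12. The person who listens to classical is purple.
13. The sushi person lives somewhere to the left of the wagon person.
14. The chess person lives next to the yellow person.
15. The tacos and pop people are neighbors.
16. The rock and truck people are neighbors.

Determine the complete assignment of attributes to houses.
Solution:

House | Color | Vehicle | Sport | Music | Food
----------------------------------------------
  1   | purple | coupe | chess | classical | curry
  2   | yellow | van | soccer | rock | tacos
  3   | red | truck | golf | pop | pizza
  4   | blue | sedan | swimming | jazz | sushi
  5   | green | wagon | tennis | blues | pasta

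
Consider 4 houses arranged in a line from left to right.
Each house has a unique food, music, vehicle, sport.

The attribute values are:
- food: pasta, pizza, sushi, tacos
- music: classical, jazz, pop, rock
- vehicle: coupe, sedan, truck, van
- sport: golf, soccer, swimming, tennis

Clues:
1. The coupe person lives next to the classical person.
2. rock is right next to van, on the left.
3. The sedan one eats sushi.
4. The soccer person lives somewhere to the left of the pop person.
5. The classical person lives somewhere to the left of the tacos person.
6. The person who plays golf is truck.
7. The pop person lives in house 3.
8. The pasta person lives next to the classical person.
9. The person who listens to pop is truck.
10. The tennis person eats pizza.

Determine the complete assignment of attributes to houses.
Solution:

House | Food | Music | Vehicle | Sport
--------------------------------------
  1   | pasta | rock | coupe | soccer
  2   | pizza | classical | van | tennis
  3   | tacos | pop | truck | golf
  4   | sushi | jazz | sedan | swimming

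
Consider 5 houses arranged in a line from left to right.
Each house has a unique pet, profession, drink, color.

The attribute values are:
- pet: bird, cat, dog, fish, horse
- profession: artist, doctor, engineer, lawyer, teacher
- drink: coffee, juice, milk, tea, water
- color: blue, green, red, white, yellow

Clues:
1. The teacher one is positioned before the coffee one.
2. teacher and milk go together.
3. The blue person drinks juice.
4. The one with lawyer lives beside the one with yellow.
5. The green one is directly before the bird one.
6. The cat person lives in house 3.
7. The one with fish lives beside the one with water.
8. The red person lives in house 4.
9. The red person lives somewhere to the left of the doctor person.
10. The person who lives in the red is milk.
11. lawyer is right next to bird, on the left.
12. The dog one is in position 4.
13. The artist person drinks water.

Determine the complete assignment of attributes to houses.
Solution:

House | Pet | Profession | Drink | Color
----------------------------------------
  1   | fish | lawyer | tea | green
  2   | bird | artist | water | yellow
  3   | cat | engineer | juice | blue
  4   | dog | teacher | milk | red
  5   | horse | doctor | coffee | white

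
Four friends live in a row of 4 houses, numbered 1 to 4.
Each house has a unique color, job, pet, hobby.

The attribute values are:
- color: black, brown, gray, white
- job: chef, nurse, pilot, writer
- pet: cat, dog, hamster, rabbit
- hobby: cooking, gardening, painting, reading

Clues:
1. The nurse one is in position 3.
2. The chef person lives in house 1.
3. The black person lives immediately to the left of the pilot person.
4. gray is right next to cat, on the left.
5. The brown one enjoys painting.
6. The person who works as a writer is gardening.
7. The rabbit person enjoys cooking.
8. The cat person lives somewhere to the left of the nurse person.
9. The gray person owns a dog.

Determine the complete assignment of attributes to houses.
Solution:

House | Color | Job | Pet | Hobby
---------------------------------
  1   | gray | chef | dog | reading
  2   | white | writer | cat | gardening
  3   | black | nurse | rabbit | cooking
  4   | brown | pilot | hamster | painting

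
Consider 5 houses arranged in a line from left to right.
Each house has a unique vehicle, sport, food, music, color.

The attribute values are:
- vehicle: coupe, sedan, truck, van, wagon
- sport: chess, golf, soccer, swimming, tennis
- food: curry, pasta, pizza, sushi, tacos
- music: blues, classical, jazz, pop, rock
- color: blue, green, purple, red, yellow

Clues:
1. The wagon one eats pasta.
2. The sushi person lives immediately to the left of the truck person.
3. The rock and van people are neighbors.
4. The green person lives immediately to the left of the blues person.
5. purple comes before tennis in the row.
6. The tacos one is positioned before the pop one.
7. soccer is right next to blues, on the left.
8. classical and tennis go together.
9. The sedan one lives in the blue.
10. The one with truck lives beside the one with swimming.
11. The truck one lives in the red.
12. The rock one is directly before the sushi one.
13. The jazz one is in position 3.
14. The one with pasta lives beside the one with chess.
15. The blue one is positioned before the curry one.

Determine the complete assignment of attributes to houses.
Solution:

House | Vehicle | Sport | Food | Music | Color
----------------------------------------------
  1   | wagon | soccer | pasta | rock | green
  2   | van | chess | sushi | blues | purple
  3   | truck | golf | tacos | jazz | red
  4   | sedan | swimming | pizza | pop | blue
  5   | coupe | tennis | curry | classical | yellow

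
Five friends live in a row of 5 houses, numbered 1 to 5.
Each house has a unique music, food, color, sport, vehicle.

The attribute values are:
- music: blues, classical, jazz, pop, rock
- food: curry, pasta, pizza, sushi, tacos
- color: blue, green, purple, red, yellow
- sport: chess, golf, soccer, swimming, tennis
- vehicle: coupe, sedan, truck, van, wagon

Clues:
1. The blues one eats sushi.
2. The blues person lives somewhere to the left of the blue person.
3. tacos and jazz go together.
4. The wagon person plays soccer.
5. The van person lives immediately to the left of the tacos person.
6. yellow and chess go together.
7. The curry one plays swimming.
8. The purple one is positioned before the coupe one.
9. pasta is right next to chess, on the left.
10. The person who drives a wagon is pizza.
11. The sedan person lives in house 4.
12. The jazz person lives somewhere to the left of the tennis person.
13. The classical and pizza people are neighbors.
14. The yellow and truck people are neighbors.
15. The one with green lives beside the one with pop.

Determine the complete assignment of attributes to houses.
Solution:

House | Music | Food | Color | Sport | Vehicle
----------------------------------------------
  1   | rock | pasta | purple | golf | van
  2   | jazz | tacos | yellow | chess | coupe
  3   | blues | sushi | red | tennis | truck
  4   | classical | curry | green | swimming | sedan
  5   | pop | pizza | blue | soccer | wagon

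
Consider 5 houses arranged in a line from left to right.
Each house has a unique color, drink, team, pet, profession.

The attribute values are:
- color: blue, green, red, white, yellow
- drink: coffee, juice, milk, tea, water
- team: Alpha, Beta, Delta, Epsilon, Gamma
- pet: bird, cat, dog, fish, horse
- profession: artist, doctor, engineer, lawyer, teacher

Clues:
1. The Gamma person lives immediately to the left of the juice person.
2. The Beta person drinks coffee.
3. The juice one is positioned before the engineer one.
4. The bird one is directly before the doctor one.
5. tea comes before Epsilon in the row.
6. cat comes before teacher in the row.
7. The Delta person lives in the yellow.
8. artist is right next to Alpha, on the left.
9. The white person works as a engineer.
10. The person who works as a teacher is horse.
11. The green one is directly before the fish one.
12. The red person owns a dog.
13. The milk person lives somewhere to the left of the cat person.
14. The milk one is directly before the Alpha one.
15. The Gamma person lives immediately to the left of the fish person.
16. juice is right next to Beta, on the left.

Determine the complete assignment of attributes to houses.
Solution:

House | Color | Drink | Team | Pet | Profession
-----------------------------------------------
  1   | green | milk | Gamma | bird | artist
  2   | blue | juice | Alpha | fish | doctor
  3   | white | coffee | Beta | cat | engineer
  4   | yellow | tea | Delta | horse | teacher
  5   | red | water | Epsilon | dog | lawyer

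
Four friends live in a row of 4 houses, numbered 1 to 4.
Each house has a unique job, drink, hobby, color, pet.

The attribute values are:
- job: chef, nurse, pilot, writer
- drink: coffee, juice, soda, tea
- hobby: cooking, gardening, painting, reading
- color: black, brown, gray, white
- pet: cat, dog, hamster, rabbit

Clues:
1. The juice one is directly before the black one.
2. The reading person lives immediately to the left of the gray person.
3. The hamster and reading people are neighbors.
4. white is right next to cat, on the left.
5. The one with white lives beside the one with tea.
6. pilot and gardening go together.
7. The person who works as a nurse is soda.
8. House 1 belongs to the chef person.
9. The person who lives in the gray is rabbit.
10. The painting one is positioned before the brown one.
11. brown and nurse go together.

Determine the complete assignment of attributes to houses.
Solution:

House | Job | Drink | Hobby | Color | Pet
-----------------------------------------
  1   | chef | juice | painting | white | hamster
  2   | writer | tea | reading | black | cat
  3   | pilot | coffee | gardening | gray | rabbit
  4   | nurse | soda | cooking | brown | dog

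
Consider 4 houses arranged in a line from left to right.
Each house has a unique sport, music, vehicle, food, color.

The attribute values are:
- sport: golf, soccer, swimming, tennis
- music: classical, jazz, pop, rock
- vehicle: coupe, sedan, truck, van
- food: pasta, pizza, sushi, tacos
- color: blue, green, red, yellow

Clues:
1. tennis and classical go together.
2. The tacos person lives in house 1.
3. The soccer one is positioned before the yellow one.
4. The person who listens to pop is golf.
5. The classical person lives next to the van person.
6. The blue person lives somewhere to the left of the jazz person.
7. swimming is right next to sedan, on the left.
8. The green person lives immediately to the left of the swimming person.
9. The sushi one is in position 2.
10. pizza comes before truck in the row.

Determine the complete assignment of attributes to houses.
Solution:

House | Sport | Music | Vehicle | Food | Color
----------------------------------------------
  1   | tennis | classical | coupe | tacos | green
  2   | swimming | rock | van | sushi | blue
  3   | soccer | jazz | sedan | pizza | red
  4   | golf | pop | truck | pasta | yellow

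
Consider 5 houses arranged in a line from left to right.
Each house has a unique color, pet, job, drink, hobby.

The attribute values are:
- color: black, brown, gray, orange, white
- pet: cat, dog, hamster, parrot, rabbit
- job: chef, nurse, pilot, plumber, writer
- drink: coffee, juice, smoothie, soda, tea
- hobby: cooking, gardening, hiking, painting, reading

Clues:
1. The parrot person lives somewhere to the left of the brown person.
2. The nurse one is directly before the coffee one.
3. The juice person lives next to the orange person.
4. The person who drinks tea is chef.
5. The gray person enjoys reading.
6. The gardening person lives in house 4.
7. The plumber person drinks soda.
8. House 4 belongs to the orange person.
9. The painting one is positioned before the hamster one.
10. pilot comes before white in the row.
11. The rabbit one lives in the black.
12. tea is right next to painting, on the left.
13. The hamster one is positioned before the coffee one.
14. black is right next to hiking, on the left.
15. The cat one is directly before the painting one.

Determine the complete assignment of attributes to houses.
Solution:

House | Color | Pet | Job | Drink | Hobby
-----------------------------------------
  1   | gray | cat | chef | tea | reading
  2   | black | rabbit | pilot | smoothie | painting
  3   | white | hamster | nurse | juice | hiking
  4   | orange | parrot | writer | coffee | gardening
  5   | brown | dog | plumber | soda | cooking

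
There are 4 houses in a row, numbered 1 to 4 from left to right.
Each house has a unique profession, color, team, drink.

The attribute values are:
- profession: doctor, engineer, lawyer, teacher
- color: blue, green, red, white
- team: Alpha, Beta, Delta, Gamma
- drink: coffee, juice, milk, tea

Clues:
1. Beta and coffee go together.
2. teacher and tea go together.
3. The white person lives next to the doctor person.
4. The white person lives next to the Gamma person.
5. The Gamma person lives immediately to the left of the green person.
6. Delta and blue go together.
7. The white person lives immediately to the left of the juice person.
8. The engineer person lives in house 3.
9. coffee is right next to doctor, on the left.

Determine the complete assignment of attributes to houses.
Solution:

House | Profession | Color | Team | Drink
-----------------------------------------
  1   | lawyer | white | Beta | coffee
  2   | doctor | red | Gamma | juice
  3   | engineer | green | Alpha | milk
  4   | teacher | blue | Delta | tea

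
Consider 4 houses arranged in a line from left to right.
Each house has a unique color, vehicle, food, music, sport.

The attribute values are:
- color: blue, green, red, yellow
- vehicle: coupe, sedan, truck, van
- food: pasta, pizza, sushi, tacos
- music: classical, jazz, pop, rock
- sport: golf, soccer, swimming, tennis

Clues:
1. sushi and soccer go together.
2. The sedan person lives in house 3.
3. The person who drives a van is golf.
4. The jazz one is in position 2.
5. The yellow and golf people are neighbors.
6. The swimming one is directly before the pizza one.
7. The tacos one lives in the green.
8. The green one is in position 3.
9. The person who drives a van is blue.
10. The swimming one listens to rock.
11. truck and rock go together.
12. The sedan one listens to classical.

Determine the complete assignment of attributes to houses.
Solution:

House | Color | Vehicle | Food | Music | Sport
----------------------------------------------
  1   | yellow | truck | pasta | rock | swimming
  2   | blue | van | pizza | jazz | golf
  3   | green | sedan | tacos | classical | tennis
  4   | red | coupe | sushi | pop | soccer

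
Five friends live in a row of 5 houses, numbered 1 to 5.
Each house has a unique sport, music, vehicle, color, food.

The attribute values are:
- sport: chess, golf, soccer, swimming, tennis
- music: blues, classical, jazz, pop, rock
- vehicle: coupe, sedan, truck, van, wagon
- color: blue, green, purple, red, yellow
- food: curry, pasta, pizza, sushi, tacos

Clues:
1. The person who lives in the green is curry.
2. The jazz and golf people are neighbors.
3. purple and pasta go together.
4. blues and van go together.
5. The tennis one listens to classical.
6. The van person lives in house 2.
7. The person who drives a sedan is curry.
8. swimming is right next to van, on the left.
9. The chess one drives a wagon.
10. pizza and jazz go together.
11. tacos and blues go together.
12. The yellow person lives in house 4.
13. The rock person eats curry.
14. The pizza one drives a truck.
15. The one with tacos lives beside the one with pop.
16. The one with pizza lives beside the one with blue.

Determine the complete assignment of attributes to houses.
Solution:

House | Sport | Music | Vehicle | Color | Food
----------------------------------------------
  1   | swimming | jazz | truck | red | pizza
  2   | golf | blues | van | blue | tacos
  3   | chess | pop | wagon | purple | pasta
  4   | tennis | classical | coupe | yellow | sushi
  5   | soccer | rock | sedan | green | curry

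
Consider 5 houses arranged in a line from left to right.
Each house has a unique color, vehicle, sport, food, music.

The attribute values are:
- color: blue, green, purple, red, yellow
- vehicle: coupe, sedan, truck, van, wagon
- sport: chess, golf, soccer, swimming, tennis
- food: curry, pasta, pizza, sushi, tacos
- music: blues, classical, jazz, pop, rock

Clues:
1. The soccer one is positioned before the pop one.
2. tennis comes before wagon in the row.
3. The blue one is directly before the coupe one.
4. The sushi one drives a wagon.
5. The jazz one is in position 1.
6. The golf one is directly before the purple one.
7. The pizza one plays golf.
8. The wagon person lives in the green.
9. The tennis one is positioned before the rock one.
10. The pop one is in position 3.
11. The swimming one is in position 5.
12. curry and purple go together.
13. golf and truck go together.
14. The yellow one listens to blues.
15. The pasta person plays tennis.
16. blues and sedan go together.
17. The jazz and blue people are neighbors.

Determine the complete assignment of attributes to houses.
Solution:

House | Color | Vehicle | Sport | Food | Music
----------------------------------------------
  1   | red | van | soccer | tacos | jazz
  2   | blue | truck | golf | pizza | classical
  3   | purple | coupe | chess | curry | pop
  4   | yellow | sedan | tennis | pasta | blues
  5   | green | wagon | swimming | sushi | rock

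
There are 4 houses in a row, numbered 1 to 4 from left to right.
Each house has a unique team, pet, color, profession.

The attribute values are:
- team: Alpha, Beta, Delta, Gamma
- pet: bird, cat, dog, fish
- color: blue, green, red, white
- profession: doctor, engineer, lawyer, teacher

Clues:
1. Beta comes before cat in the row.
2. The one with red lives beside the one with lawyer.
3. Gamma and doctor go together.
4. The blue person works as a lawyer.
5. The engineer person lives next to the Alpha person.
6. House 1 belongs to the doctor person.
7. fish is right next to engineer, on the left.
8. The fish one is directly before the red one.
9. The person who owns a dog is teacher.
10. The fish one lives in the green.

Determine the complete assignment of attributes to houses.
Solution:

House | Team | Pet | Color | Profession
---------------------------------------
  1   | Gamma | fish | green | doctor
  2   | Beta | bird | red | engineer
  3   | Alpha | cat | blue | lawyer
  4   | Delta | dog | white | teacher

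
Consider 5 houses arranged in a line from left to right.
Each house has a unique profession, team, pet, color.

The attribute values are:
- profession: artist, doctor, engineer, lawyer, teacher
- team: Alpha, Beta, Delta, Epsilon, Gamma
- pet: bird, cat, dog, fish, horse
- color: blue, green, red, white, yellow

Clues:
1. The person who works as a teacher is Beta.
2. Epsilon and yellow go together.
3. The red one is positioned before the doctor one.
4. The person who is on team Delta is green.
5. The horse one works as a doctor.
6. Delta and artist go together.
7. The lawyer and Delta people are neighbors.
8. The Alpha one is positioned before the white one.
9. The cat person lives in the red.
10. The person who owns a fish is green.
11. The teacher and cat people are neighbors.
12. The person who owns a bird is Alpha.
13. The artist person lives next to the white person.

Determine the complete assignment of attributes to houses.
Solution:

House | Profession | Team | Pet | Color
---------------------------------------
  1   | lawyer | Alpha | bird | blue
  2   | artist | Delta | fish | green
  3   | teacher | Beta | dog | white
  4   | engineer | Gamma | cat | red
  5   | doctor | Epsilon | horse | yellow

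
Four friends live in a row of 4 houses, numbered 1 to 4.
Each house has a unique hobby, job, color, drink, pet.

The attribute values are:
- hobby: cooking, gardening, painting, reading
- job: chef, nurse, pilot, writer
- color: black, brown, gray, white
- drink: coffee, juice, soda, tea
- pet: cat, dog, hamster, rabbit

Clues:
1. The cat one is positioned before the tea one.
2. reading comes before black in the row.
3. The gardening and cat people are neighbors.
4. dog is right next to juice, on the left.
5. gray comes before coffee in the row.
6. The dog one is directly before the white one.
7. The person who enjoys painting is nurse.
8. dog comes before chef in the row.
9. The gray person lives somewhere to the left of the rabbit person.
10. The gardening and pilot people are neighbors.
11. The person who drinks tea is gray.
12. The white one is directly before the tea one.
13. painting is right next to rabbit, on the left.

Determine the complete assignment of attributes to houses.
Solution:

House | Hobby | Job | Color | Drink | Pet
-----------------------------------------
  1   | gardening | writer | brown | soda | dog
  2   | reading | pilot | white | juice | cat
  3   | painting | nurse | gray | tea | hamster
  4   | cooking | chef | black | coffee | rabbit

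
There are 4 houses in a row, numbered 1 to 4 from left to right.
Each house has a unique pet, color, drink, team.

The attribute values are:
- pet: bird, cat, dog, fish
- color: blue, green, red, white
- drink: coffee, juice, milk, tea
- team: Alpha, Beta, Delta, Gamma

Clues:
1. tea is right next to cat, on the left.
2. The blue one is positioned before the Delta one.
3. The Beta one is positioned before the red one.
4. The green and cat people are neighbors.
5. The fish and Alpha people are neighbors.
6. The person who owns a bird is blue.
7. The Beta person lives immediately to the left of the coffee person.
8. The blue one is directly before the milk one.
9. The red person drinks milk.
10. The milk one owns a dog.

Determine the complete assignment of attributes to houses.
Solution:

House | Pet | Color | Drink | Team
----------------------------------
  1   | fish | green | tea | Beta
  2   | cat | white | coffee | Alpha
  3   | bird | blue | juice | Gamma
  4   | dog | red | milk | Delta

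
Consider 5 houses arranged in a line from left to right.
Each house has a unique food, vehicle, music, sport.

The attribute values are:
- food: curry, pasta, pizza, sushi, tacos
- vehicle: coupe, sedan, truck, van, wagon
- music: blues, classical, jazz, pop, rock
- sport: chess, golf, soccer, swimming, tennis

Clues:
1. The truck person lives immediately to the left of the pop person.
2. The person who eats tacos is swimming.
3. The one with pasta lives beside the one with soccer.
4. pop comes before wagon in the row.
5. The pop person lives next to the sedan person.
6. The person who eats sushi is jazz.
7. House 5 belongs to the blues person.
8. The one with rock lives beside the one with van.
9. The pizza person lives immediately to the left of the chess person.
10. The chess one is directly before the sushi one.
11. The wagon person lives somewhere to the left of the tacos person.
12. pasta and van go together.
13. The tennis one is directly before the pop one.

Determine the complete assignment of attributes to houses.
Solution:

House | Food | Vehicle | Music | Sport
--------------------------------------
  1   | pizza | truck | rock | tennis
  2   | pasta | van | pop | chess
  3   | sushi | sedan | jazz | soccer
  4   | curry | wagon | classical | golf
  5   | tacos | coupe | blues | swimming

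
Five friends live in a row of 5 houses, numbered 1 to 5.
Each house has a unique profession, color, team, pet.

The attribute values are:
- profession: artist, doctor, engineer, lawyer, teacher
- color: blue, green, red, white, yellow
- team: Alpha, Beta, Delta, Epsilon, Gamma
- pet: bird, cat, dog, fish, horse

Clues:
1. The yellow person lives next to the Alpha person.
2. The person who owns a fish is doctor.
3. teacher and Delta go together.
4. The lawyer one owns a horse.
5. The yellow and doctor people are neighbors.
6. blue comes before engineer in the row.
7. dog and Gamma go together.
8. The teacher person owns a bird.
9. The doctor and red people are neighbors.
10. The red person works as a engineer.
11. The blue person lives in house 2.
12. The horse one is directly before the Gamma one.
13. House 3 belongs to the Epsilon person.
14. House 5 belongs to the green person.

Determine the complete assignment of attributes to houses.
Solution:

House | Profession | Color | Team | Pet
---------------------------------------
  1   | teacher | yellow | Delta | bird
  2   | doctor | blue | Alpha | fish
  3   | engineer | red | Epsilon | cat
  4   | lawyer | white | Beta | horse
  5   | artist | green | Gamma | dog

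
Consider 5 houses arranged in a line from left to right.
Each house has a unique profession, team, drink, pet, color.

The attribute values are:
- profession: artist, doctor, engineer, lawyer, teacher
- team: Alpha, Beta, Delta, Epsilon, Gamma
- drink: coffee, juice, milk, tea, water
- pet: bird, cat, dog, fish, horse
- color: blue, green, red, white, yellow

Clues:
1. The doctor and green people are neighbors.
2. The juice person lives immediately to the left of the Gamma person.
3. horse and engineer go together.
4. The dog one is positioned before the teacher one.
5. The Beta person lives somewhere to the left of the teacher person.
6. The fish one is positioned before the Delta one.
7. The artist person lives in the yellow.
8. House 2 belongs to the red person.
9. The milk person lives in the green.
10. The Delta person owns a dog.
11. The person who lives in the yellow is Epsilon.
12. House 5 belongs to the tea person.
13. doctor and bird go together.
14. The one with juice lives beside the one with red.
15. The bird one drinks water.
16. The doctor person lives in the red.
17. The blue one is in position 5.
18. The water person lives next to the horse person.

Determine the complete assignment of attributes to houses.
Solution:

House | Profession | Team | Drink | Pet | Color
-----------------------------------------------
  1   | artist | Epsilon | juice | fish | yellow
  2   | doctor | Gamma | water | bird | red
  3   | engineer | Beta | milk | horse | green
  4   | lawyer | Delta | coffee | dog | white
  5   | teacher | Alpha | tea | cat | blue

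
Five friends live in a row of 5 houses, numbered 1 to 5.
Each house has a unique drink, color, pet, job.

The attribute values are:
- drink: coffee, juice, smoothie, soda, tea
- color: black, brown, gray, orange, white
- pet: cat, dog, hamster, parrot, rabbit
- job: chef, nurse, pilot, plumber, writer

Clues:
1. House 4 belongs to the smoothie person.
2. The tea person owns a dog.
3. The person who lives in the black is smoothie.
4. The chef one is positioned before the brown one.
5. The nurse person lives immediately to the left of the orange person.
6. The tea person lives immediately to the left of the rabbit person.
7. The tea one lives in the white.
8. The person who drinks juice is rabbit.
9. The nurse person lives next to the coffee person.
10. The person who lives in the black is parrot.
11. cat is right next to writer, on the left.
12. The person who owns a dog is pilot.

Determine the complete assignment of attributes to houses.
Solution:

House | Drink | Color | Pet | Job
---------------------------------
  1   | tea | white | dog | pilot
  2   | juice | gray | rabbit | nurse
  3   | coffee | orange | cat | chef
  4   | smoothie | black | parrot | writer
  5   | soda | brown | hamster | plumber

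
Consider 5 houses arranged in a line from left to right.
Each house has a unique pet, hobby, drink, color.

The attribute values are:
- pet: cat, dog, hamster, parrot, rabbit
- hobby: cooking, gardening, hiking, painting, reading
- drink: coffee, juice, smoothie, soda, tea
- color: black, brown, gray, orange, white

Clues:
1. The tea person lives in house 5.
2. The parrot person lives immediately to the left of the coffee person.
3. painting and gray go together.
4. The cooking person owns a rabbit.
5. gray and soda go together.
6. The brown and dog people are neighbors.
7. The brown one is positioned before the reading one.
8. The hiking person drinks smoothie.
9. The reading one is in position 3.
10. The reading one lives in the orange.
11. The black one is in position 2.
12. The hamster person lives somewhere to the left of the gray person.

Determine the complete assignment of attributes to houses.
Solution:

House | Pet | Hobby | Drink | Color
-----------------------------------
  1   | parrot | hiking | smoothie | brown
  2   | dog | gardening | coffee | black
  3   | hamster | reading | juice | orange
  4   | cat | painting | soda | gray
  5   | rabbit | cooking | tea | white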